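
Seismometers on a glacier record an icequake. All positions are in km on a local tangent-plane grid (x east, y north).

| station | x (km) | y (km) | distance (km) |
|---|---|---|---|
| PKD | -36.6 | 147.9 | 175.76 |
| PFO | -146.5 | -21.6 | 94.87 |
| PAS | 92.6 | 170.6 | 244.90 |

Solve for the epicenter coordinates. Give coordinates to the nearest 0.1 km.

-51.8 km east, -27.2 km north

Circle about each station: (x + 36.6)² + (y − 147.9)² = 175.76²; (x + 146.5)² + (y + 21.6)² = 94.87²; (x − 92.6)² + (y − 170.6)² = 244.90².
Subtracting pairs of circle equations eliminates x²+y² and gives linear equations (the radical axes):
-219.8 x − 339.0 y = 20606.10
258.4 x + 45.4 y = -14619.28
Solving the 2×2 system: x ≈ -51.8, y ≈ -27.2 km.
Check against PKD (with the unrounded x, y): √((x + 36.6)²+(y − 147.9)²) = 175.76 ≈ 175.76 km. ✓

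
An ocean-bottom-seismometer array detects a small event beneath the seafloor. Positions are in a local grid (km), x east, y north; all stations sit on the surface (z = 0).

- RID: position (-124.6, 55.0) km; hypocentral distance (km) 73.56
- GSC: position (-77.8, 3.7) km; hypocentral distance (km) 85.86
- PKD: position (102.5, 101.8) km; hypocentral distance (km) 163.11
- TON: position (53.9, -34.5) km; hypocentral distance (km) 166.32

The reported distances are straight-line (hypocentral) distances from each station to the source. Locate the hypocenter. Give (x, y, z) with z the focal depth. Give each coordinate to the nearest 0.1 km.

(-59.4, 86.6, 12.7)

Each station gives a sphere (x−x_i)² + (y−y_i)² + z² = d_i² (stations at z=0).
Subtracting the RID sphere from GSC and PKD: z² cancels, leaving linear equations in x and y:
93.6 x − 102.6 y = -14444.50
454.2 x + 93.6 y = -18874.47
Solving: x ≈ -59.401, y ≈ 86.595 km (keep extra digits for the depth step; rounded: -59.4, 86.6).
Then from the RID sphere: z² = 73.56² − (x + 124.6)² − (y − 55.0)² with x = -59.401, y = 86.595, so z ≈ 12.725 ≈ 12.7 km.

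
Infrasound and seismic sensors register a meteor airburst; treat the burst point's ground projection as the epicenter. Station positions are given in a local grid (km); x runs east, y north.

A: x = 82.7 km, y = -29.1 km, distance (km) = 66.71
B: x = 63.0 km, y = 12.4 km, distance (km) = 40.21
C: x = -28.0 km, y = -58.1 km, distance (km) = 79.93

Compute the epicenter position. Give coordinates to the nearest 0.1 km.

Circle about each station: (x − 82.7)² + (y + 29.1)² = 66.71²; (x − 63.0)² + (y − 12.4)² = 40.21²; (x + 28.0)² + (y + 58.1)² = 79.93².
Subtracting pairs of circle equations eliminates x²+y² and gives linear equations (the radical axes):
-39.4 x + 83.0 y = -729.96
-221.4 x − 58.0 y = -5465.07
Solving the 2×2 system: x ≈ 24.0, y ≈ 2.6 km.
Check against A (with the unrounded x, y): √((x − 82.7)²+(y + 29.1)²) = 66.71 ≈ 66.71 km. ✓

(24.0, 2.6)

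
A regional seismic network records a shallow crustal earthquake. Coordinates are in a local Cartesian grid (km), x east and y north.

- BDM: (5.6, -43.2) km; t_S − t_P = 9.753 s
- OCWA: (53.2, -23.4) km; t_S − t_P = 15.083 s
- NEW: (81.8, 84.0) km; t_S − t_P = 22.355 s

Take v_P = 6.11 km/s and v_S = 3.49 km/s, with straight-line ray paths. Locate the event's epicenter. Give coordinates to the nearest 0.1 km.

Distance from S−P lag: d = Δt · v_P v_S / (v_P − v_S) = Δt · (6.11·3.49)/(6.11−3.49) ≈ 8.1389·Δt.
So d_BDM = 79.38, d_OCWA = 122.76, d_NEW = 181.94 km.
Circle about each station: (x − 5.6)² + (y + 43.2)² = 79.38²; (x − 53.2)² + (y + 23.4)² = 122.76²; (x − 81.8)² + (y − 84.0)² = 181.94².
Subtracting the BDM equation from the OCWA and NEW equations removes the quadratic terms:
95.2 x + 39.6 y = -7288.63
152.4 x + 254.4 y = -14951.34
Solving the 2×2 system: x ≈ -69.4, y ≈ -17.2 km.

x ≈ -69.4 km, y ≈ -17.2 km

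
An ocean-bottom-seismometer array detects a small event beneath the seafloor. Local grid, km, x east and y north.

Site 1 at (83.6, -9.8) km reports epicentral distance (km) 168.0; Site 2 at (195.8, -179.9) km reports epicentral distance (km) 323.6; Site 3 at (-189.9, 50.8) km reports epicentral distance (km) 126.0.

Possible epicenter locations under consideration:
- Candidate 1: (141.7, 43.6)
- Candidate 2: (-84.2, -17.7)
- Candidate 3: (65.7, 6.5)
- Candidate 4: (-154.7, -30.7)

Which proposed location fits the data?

For each candidate, compare |candidate − station| to the reported distance:
Candidate 1: residuals Site 1 89.1, Site 2 93.6, Site 3 205.7 → max 205.7 km
Candidate 2: residuals Site 1 0.0, Site 2 0.0, Site 3 0.0 → max 0.0 km
Candidate 3: residuals Site 1 143.8, Site 2 96.3, Site 3 133.4 → max 143.8 km
Candidate 4: residuals Site 1 71.2, Site 2 57.3, Site 3 37.2 → max 71.2 km
Only Candidate 2 has all residuals ≈ 0.

Candidate 2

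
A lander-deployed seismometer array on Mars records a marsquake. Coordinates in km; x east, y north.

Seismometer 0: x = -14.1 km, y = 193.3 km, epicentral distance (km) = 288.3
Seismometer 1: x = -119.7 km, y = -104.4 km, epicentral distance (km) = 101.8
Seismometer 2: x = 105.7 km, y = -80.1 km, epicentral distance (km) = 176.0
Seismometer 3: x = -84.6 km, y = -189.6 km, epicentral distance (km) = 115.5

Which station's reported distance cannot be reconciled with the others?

Seismometer 2

Solve using three stations at a time. Using Seismometer 0, Seismometer 1, Seismometer 3 (subtract circle equations pairwise → linear system) gives (x, y) ≈ (-18.3, -95.0).
Distances from that point to each station vs reported:
  Seismometer 0: calculated 288.3 vs reported 288.3 → residual 0.0 km
  Seismometer 1: calculated 101.8 vs reported 101.8 → residual 0.0 km
  Seismometer 2: calculated 124.9 vs reported 176.0 → residual 51.1 km
  Seismometer 3: calculated 115.5 vs reported 115.5 → residual 0.0 km
Seismometer 0, Seismometer 1, Seismometer 3 are mutually consistent (residuals ≈ 0); Seismometer 2 is off by 51.1 km.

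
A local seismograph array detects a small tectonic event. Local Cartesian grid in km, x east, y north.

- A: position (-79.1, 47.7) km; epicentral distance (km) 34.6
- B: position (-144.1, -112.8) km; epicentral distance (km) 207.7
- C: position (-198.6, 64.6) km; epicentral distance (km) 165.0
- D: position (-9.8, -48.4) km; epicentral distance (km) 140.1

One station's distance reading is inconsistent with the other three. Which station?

Solve using three stations at a time. Using A, B, D (subtract circle equations pairwise → linear system) gives (x, y) ≈ (-66.3, 79.8).
Distances from that point to each station vs reported:
  A: calculated 34.5 vs reported 34.6 → residual 0.1 km
  B: calculated 207.7 vs reported 207.7 → residual 0.0 km
  C: calculated 133.1 vs reported 165.0 → residual 31.9 km
  D: calculated 140.1 vs reported 140.1 → residual 0.0 km
A, B, D are mutually consistent (residuals ≈ 0); C is off by 31.9 km.

C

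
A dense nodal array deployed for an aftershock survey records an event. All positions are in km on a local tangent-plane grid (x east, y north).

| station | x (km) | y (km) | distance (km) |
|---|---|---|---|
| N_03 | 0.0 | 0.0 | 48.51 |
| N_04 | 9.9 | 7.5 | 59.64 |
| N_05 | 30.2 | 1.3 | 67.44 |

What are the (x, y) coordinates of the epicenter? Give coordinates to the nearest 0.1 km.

-19.3 km east, -44.5 km north

Circle about each station: x² + y² = 48.51²; (x − 9.9)² + (y − 7.5)² = 59.64²; (x − 30.2)² + (y − 1.3)² = 67.44².
Subtracting pairs of circle equations eliminates x²+y² and gives linear equations (the radical axes):
19.8 x + 15.0 y = -1049.45
60.4 x + 2.6 y = -1281.20
Solving the 2×2 system: x ≈ -19.3, y ≈ -44.5 km.
Check against N_03 (with the unrounded x, y): √(x²+y²) = 48.50 ≈ 48.51 km. ✓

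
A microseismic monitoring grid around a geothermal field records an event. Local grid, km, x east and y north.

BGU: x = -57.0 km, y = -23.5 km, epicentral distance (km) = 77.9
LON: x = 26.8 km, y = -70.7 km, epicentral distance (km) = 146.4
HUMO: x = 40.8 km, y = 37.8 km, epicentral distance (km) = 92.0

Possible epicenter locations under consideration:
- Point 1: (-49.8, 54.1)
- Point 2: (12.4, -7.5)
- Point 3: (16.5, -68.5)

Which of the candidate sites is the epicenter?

Point 1

For each candidate, compare |candidate − station| to the reported distance:
Point 1: residuals BGU 0.0, LON 0.0, HUMO 0.1 → max 0.1 km
Point 2: residuals BGU 6.7, LON 81.6, HUMO 38.5 → max 81.6 km
Point 3: residuals BGU 8.3, LON 135.9, HUMO 17.0 → max 135.9 km
Only Point 1 has all residuals ≈ 0.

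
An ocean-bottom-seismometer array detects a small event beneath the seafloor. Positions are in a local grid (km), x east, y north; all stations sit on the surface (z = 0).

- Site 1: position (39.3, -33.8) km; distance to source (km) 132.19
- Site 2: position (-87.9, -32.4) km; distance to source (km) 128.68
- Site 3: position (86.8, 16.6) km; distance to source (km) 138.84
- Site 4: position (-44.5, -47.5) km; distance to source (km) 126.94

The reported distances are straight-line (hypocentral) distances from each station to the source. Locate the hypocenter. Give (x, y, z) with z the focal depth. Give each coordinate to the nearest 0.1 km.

(-26.9, 58.3, 67.9)

Each station gives a sphere (x−x_i)² + (y−y_i)² + z² = d_i² (stations at z=0).
Subtracting the Site 1 sphere from Site 2 and Site 3: z² cancels, leaving linear equations in x and y:
-254.4 x + 2.8 y = 7004.89
95.0 x + 100.8 y = 3320.52
Solving: x ≈ -26.893, y ≈ 58.288 km (keep extra digits for the depth step; rounded: -26.9, 58.3).
Then from the Site 1 sphere: z² = 132.19² − (x − 39.3)² − (y + 33.8)² with x = -26.893, y = 58.288, so z ≈ 67.915 ≈ 67.9 km.
Check against Site 4 (with the unrounded solution): distance 126.94 ≈ 126.94 km. ✓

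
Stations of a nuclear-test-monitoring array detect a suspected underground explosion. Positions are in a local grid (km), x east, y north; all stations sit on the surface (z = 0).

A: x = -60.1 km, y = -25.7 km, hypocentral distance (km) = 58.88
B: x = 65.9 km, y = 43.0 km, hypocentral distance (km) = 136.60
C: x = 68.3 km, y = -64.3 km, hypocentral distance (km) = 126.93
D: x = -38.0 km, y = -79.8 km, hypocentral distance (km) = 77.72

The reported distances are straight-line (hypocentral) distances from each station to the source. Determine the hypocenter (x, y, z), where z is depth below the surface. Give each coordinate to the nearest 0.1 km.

x ≈ -39.1 km, y ≈ -24.9 km, depth ≈ 55.0 km

Each station gives a sphere (x−x_i)² + (y−y_i)² + z² = d_i² (stations at z=0).
Subtracting the A sphere from B and C: z² cancels, leaving linear equations in x and y:
252.0 x + 137.4 y = -13273.40
256.8 x − 77.2 y = -8117.49
Solving: x ≈ -39.096, y ≈ -24.900 km (keep extra digits for the depth step; rounded: -39.1, -24.9).
Then from the A sphere: z² = 58.88² − (x + 60.1)² − (y + 25.7)² with x = -39.096, y = -24.900, so z ≈ 55.000 ≈ 55.0 km.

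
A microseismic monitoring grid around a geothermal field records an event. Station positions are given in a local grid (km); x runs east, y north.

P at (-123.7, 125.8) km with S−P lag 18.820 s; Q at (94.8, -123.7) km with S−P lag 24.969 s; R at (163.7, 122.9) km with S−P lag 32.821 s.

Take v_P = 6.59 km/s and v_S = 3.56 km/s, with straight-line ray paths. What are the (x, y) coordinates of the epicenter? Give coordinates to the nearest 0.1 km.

(-56.7, -3.6)

Distance from S−P lag: d = Δt · v_P v_S / (v_P − v_S) = Δt · (6.59·3.56)/(6.59−3.56) ≈ 7.7427·Δt.
So d_P = 145.72, d_Q = 193.33, d_R = 254.12 km.
Circle about each station: (x + 123.7)² + (y − 125.8)² = 145.72²; (x − 94.8)² + (y + 123.7)² = 193.33²; (x − 163.7)² + (y − 122.9)² = 254.12².
Subtracting the P equation from the Q and R equations removes the quadratic terms:
437.0 x − 499.0 y = -22980.77
574.8 x − 5.8 y = -32567.89
Solving the 2×2 system: x ≈ -56.7, y ≈ -3.6 km.
Check against P (with the unrounded x, y): √((x + 123.7)²+(y − 125.8)²) = 145.72 ≈ 145.72 km. ✓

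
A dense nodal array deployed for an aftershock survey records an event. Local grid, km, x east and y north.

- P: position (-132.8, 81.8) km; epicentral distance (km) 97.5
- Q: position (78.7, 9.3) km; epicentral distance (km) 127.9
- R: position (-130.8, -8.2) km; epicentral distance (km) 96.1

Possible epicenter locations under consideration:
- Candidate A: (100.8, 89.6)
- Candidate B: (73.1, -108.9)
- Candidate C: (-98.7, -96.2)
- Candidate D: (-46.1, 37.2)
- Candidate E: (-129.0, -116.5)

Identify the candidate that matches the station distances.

For each candidate, compare |candidate − station| to the reported distance:
Candidate A: residuals P 136.2, Q 44.6, R 155.3 → max 155.3 km
Candidate B: residuals P 183.1, Q 9.6, R 131.3 → max 183.1 km
Candidate C: residuals P 83.7, Q 78.5, R 2.4 → max 83.7 km
Candidate D: residuals P 0.0, Q 0.0, R 0.0 → max 0.0 km
Candidate E: residuals P 100.8, Q 114.9, R 12.2 → max 114.9 km
Only Candidate D has all residuals ≈ 0.

Candidate D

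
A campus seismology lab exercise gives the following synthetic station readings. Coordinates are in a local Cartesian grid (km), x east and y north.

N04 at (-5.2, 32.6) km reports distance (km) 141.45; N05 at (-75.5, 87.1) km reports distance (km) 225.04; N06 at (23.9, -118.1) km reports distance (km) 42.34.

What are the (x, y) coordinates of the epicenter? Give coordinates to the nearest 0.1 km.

Circle about each station: (x + 5.2)² + (y − 32.6)² = 141.45²; (x + 75.5)² + (y − 87.1)² = 225.04²; (x − 23.9)² + (y + 118.1)² = 42.34².
Subtracting the N04 equation from the N05 and N06 equations removes the quadratic terms:
-140.6 x + 109.0 y = -18438.04
58.2 x − 301.4 y = 31644.45
Solving the 2×2 system: x ≈ 58.5, y ≈ -93.7 km.
Check against N04 (with the unrounded x, y): √((x + 5.2)²+(y − 32.6)²) = 141.45 ≈ 141.45 km. ✓

(58.5, -93.7)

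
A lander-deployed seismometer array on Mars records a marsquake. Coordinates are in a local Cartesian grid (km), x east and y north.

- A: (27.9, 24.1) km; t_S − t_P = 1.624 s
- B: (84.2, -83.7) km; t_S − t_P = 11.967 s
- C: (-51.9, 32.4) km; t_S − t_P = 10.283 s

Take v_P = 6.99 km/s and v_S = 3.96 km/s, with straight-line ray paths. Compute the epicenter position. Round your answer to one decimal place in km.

40.7 km east, 16.6 km north

Distance from S−P lag: d = Δt · v_P v_S / (v_P − v_S) = Δt · (6.99·3.96)/(6.99−3.96) ≈ 9.1354·Δt.
So d_A = 14.84, d_B = 109.32, d_C = 93.94 km.
Circle about each station: (x − 27.9)² + (y − 24.1)² = 14.84²; (x − 84.2)² + (y + 83.7)² = 109.32²; (x + 51.9)² + (y − 32.4)² = 93.94².
Subtracting the A equation from the B and C equations removes the quadratic terms:
112.6 x − 215.6 y = 1005.47
-159.6 x + 16.6 y = -6220.35
Solving the 2×2 system: x ≈ 40.7, y ≈ 16.6 km.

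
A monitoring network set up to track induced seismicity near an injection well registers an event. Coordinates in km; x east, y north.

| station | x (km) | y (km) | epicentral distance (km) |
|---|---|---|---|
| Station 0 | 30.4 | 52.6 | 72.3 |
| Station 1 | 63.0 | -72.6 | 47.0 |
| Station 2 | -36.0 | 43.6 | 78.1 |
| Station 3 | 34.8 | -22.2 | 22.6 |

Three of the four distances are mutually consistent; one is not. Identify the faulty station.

Station 1

Solve using three stations at a time. Using Station 0, Station 2, Station 3 (subtract circle equations pairwise → linear system) gives (x, y) ≈ (12.7, -17.5).
Distances from that point to each station vs reported:
  Station 0: calculated 72.3 vs reported 72.3 → residual 0.0 km
  Station 1: calculated 74.6 vs reported 47.0 → residual 27.6 km
  Station 2: calculated 78.1 vs reported 78.1 → residual 0.0 km
  Station 3: calculated 22.6 vs reported 22.6 → residual 0.0 km
Station 0, Station 2, Station 3 are mutually consistent (residuals ≈ 0); Station 1 is off by 27.6 km.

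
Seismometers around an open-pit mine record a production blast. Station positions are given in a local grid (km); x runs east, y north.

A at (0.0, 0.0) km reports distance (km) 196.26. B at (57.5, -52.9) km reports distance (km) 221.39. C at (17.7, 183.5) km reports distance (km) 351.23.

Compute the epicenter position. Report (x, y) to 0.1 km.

(-152.2, -123.9)

Circle about each station: x² + y² = 196.26²; (x − 57.5)² + (y + 52.9)² = 221.39²; (x − 17.7)² + (y − 183.5)² = 351.23².
Subtracting the A equation from the B and C equations removes the quadratic terms:
115.0 x − 105.8 y = -4390.88
35.4 x + 367.0 y = -50858.99
Solving the 2×2 system: x ≈ -152.2, y ≈ -123.9 km.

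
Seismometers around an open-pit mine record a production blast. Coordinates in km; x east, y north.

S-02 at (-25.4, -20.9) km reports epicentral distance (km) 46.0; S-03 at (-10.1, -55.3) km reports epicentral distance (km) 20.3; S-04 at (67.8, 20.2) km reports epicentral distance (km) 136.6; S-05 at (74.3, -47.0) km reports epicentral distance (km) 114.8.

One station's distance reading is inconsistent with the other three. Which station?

S-03

Solve using three stations at a time. Using S-02, S-04, S-05 (subtract circle equations pairwise → linear system) gives (x, y) ≈ (-39.1, -64.8).
Distances from that point to each station vs reported:
  S-02: calculated 46.0 vs reported 46.0 → residual 0.0 km
  S-03: calculated 30.5 vs reported 20.3 → residual 10.2 km
  S-04: calculated 136.6 vs reported 136.6 → residual 0.0 km
  S-05: calculated 114.8 vs reported 114.8 → residual 0.0 km
S-02, S-04, S-05 are mutually consistent (residuals ≈ 0); S-03 is off by 10.2 km.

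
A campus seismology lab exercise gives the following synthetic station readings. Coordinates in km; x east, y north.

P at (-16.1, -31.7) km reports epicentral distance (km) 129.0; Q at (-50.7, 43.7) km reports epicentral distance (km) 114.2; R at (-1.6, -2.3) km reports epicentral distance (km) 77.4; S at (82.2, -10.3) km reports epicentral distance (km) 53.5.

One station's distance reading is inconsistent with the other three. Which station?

P

Solve using three stations at a time. Using Q, R, S (subtract circle equations pairwise → linear system) gives (x, y) ≈ (63.3, 39.6).
Distances from that point to each station vs reported:
  P: calculated 106.7 vs reported 129.0 → residual 22.3 km
  Q: calculated 114.1 vs reported 114.2 → residual 0.1 km
  R: calculated 77.3 vs reported 77.4 → residual 0.1 km
  S: calculated 53.3 vs reported 53.5 → residual 0.2 km
Q, R, S are mutually consistent (residuals ≈ 0); P is off by 22.3 km.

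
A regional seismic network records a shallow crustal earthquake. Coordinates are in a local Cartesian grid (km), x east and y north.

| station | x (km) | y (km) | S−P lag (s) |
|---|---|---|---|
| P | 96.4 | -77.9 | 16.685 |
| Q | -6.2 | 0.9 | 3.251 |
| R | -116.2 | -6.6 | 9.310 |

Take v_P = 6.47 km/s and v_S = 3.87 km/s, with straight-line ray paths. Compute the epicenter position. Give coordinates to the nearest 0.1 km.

-30.7 km east, 20.4 km north

Distance from S−P lag: d = Δt · v_P v_S / (v_P − v_S) = Δt · (6.47·3.87)/(6.47−3.87) ≈ 9.6303·Δt.
So d_P = 160.68, d_Q = 31.31, d_R = 89.66 km.
Circle about each station: (x − 96.4)² + (y + 77.9)² = 160.68²; (x + 6.2)² + (y − 0.9)² = 31.31²; (x + 116.2)² + (y + 6.6)² = 89.66².
Subtracting the P equation from the Q and R equations removes the quadratic terms:
-205.2 x + 157.6 y = 9515.63
-425.2 x + 142.6 y = 15963.78
Solving the 2×2 system: x ≈ -30.7, y ≈ 20.4 km.
Check against P (with the unrounded x, y): √((x − 96.4)²+(y + 77.9)²) = 160.68 ≈ 160.68 km. ✓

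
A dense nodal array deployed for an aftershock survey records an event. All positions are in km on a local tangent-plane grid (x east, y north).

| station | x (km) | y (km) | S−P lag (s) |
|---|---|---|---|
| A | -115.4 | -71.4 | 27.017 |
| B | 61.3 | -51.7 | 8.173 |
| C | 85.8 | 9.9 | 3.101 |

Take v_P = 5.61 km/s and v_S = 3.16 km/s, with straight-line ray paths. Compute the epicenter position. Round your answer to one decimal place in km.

x ≈ 63.5 km, y ≈ 7.4 km

Distance from S−P lag: d = Δt · v_P v_S / (v_P − v_S) = Δt · (5.61·3.16)/(5.61−3.16) ≈ 7.2358·Δt.
So d_A = 195.49, d_B = 59.14, d_C = 22.44 km.
Circle about each station: (x + 115.4)² + (y + 71.4)² = 195.49²; (x − 61.3)² + (y + 51.7)² = 59.14²; (x − 85.8)² + (y − 9.9)² = 22.44².
Subtracting pairs of circle equations eliminates x²+y² and gives linear equations (the radical axes):
353.4 x + 39.4 y = 22734.26
402.4 x + 162.6 y = 26757.32
Solving the 2×2 system: x ≈ 63.5, y ≈ 7.4 km.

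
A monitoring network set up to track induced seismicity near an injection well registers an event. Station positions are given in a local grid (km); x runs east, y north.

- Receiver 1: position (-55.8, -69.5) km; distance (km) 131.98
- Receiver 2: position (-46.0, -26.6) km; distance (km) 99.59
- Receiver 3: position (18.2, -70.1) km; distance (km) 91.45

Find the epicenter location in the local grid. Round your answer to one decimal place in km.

Circle about each station: (x + 55.8)² + (y + 69.5)² = 131.98²; (x + 46.0)² + (y + 26.6)² = 99.59²; (x − 18.2)² + (y + 70.1)² = 91.45².
Subtracting the Receiver 1 equation from the Receiver 2 and Receiver 3 equations removes the quadratic terms:
19.6 x + 85.8 y = 2380.22
148.0 x − 1.2 y = 6356.98
Solving the 2×2 system: x ≈ 43.1, y ≈ 17.9 km.
Check against Receiver 1 (with the unrounded x, y): √((x + 55.8)²+(y + 69.5)²) = 131.98 ≈ 131.98 km. ✓

x ≈ 43.1 km, y ≈ 17.9 km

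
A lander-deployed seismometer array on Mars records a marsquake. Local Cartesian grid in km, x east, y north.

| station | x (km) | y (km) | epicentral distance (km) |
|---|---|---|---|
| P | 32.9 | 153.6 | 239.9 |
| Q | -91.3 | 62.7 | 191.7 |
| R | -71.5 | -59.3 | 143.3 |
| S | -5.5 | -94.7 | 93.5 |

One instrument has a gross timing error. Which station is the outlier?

P

Solve using three stations at a time. Using Q, R, S (subtract circle equations pairwise → linear system) gives (x, y) ≈ (70.6, -40.1).
Distances from that point to each station vs reported:
  P: calculated 197.3 vs reported 239.9 → residual 42.6 km
  Q: calculated 191.8 vs reported 191.7 → residual 0.1 km
  R: calculated 143.4 vs reported 143.3 → residual 0.1 km
  S: calculated 93.7 vs reported 93.5 → residual 0.2 km
Q, R, S are mutually consistent (residuals ≈ 0); P is off by 42.6 km.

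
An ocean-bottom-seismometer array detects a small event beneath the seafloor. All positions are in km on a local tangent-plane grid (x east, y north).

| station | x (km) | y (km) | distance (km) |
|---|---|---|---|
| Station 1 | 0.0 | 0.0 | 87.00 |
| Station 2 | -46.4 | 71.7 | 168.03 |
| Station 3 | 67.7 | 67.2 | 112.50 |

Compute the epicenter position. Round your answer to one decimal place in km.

x ≈ 74.4 km, y ≈ -45.1 km

Circle about each station: x² + y² = 87.00²; (x + 46.4)² + (y − 71.7)² = 168.03²; (x − 67.7)² + (y − 67.2)² = 112.50².
Subtracting pairs of circle equations eliminates x²+y² and gives linear equations (the radical axes):
-92.8 x + 143.4 y = -13371.23
135.4 x + 134.4 y = 4011.88
Solving the 2×2 system: x ≈ 74.4, y ≈ -45.1 km.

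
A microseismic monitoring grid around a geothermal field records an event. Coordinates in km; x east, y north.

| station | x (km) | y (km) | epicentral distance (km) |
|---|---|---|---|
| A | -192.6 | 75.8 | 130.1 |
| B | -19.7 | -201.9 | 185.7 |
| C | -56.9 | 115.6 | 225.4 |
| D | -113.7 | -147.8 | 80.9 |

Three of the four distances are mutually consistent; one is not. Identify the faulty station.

A

Solve using three stations at a time. Using B, C, D (subtract circle equations pairwise → linear system) gives (x, y) ≈ (-162.7, -83.4).
Distances from that point to each station vs reported:
  A: calculated 162.0 vs reported 130.1 → residual 31.9 km
  B: calculated 185.7 vs reported 185.7 → residual 0.0 km
  C: calculated 225.4 vs reported 225.4 → residual 0.0 km
  D: calculated 80.9 vs reported 80.9 → residual 0.0 km
B, C, D are mutually consistent (residuals ≈ 0); A is off by 31.9 km.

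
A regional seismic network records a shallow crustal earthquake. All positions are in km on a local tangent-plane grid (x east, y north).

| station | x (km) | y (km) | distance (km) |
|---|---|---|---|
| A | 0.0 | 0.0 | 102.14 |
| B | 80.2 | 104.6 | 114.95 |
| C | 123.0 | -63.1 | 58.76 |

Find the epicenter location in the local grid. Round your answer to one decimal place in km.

x ≈ 101.8 km, y ≈ -8.3 km

Circle about each station: x² + y² = 102.14²; (x − 80.2)² + (y − 104.6)² = 114.95²; (x − 123.0)² + (y + 63.1)² = 58.76².
Subtracting pairs of circle equations eliminates x²+y² and gives linear equations (the radical axes):
160.4 x + 209.2 y = 14592.28
246.0 x − 126.2 y = 26090.45
Solving the 2×2 system: x ≈ 101.8, y ≈ -8.3 km.
Check against A (with the unrounded x, y): √(x²+y²) = 102.14 ≈ 102.14 km. ✓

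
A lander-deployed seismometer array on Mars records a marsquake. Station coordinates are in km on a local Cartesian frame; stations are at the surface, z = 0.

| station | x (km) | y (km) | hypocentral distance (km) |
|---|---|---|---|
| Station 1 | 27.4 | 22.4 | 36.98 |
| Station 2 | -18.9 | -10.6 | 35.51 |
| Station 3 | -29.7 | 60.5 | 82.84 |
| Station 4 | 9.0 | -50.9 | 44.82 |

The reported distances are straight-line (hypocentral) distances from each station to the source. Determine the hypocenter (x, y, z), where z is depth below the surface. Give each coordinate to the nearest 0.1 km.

x ≈ 13.5 km, y ≈ -8.7 km, depth ≈ 14.4 km

Each station gives a sphere (x−x_i)² + (y−y_i)² + z² = d_i² (stations at z=0).
Subtracting the Station 1 sphere from Station 2 and Station 3: z² cancels, leaving linear equations in x and y:
-92.6 x − 66.0 y = -676.39
-114.2 x + 76.2 y = -2205.13
Solving: x ≈ 13.505, y ≈ -8.699 km (keep extra digits for the depth step; rounded: 13.5, -8.7).
Then from the Station 1 sphere: z² = 36.98² − (x − 27.4)² − (y − 22.4)² with x = 13.505, y = -8.699, so z ≈ 14.398 ≈ 14.4 km.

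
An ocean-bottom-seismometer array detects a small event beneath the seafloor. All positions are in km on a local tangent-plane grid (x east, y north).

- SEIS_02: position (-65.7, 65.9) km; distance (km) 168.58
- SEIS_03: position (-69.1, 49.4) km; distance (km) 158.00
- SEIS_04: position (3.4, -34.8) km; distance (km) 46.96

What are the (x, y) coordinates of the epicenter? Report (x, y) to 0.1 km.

Circle about each station: (x + 65.7)² + (y − 65.9)² = 168.58²; (x + 69.1)² + (y − 49.4)² = 158.00²; (x − 3.4)² + (y + 34.8)² = 46.96².
Subtracting pairs of circle equations eliminates x²+y² and gives linear equations (the radical axes):
-6.8 x − 33.0 y = 2011.09
138.2 x − 201.4 y = 18777.27
Solving the 2×2 system: x ≈ 36.2, y ≈ -68.4 km.
Check against SEIS_02 (with the unrounded x, y): √((x + 65.7)²+(y − 65.9)²) = 168.58 ≈ 168.58 km. ✓

(36.2, -68.4)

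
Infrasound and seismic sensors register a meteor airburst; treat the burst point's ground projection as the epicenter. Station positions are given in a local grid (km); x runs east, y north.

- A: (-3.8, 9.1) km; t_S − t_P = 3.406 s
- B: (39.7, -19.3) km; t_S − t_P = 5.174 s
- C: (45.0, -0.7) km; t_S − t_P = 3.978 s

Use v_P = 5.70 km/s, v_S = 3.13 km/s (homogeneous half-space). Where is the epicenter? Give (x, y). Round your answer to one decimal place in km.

19.8 km east, 10.6 km north

Distance from S−P lag: d = Δt · v_P v_S / (v_P − v_S) = Δt · (5.70·3.13)/(5.70−3.13) ≈ 6.9420·Δt.
So d_A = 23.64, d_B = 35.92, d_C = 27.62 km.
Circle about each station: (x + 3.8)² + (y − 9.1)² = 23.64²; (x − 39.7)² + (y + 19.3)² = 35.92²; (x − 45.0)² + (y + 0.7)² = 27.62².
Subtracting the A equation from the B and C equations removes the quadratic terms:
87.0 x − 56.8 y = 1119.93
97.6 x − 19.6 y = 1724.23
Solving the 2×2 system: x ≈ 19.8, y ≈ 10.6 km.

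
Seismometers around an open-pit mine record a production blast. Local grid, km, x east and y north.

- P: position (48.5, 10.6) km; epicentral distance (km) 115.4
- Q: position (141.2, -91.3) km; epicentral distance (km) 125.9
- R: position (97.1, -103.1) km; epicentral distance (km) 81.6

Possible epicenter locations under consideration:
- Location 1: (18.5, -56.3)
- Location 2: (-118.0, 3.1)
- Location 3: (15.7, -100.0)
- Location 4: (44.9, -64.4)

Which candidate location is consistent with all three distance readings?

Location 3

For each candidate, compare |candidate − station| to the reported distance:
Location 1: residuals P 42.1, Q 1.7, R 9.9 → max 42.1 km
Location 2: residuals P 51.3, Q 150.0, R 158.3 → max 158.3 km
Location 3: residuals P 0.0, Q 0.1, R 0.1 → max 0.1 km
Location 4: residuals P 40.3, Q 25.9, R 16.6 → max 40.3 km
Only Location 3 has all residuals ≈ 0.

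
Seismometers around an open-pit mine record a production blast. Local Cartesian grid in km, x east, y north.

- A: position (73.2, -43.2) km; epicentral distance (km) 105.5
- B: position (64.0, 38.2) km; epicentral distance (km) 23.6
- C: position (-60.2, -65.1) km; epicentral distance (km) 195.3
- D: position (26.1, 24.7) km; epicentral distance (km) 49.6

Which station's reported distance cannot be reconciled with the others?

C

Solve using three stations at a time. Using A, B, D (subtract circle equations pairwise → linear system) gives (x, y) ≈ (59.5, 61.4).
Distances from that point to each station vs reported:
  A: calculated 105.5 vs reported 105.5 → residual 0.0 km
  B: calculated 23.7 vs reported 23.6 → residual 0.1 km
  C: calculated 174.2 vs reported 195.3 → residual 21.1 km
  D: calculated 49.6 vs reported 49.6 → residual 0.0 km
A, B, D are mutually consistent (residuals ≈ 0); C is off by 21.1 km.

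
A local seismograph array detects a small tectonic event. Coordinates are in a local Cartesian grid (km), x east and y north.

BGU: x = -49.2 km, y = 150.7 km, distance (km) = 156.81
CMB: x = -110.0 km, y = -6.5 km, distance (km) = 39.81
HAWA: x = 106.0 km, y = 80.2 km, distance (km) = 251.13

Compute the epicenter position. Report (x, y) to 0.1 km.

(-138.2, 21.6)

Circle about each station: (x + 49.2)² + (y − 150.7)² = 156.81²; (x + 110.0)² + (y + 6.5)² = 39.81²; (x − 106.0)² + (y − 80.2)² = 251.13².
Subtracting the BGU equation from the CMB and HAWA equations removes the quadratic terms:
-121.6 x − 314.4 y = 10015.66
310.4 x − 141.0 y = -45939.99
Solving the 2×2 system: x ≈ -138.2, y ≈ 21.6 km.
Check against BGU (with the unrounded x, y): √((x + 49.2)²+(y − 150.7)²) = 156.81 ≈ 156.81 km. ✓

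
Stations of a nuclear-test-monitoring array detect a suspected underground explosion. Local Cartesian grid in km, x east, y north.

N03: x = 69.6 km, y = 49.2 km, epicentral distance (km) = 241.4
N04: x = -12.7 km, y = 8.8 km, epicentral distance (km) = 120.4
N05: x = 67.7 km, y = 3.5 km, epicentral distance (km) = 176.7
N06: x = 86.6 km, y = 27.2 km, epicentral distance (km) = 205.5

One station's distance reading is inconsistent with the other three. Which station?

Solve using three stations at a time. Using N04, N05, N06 (subtract circle equations pairwise → linear system) gives (x, y) ≈ (-82.8, -89.3).
Distances from that point to each station vs reported:
  N03: calculated 205.9 vs reported 241.4 → residual 35.5 km
  N04: calculated 120.6 vs reported 120.4 → residual 0.2 km
  N05: calculated 176.8 vs reported 176.7 → residual 0.1 km
  N06: calculated 205.6 vs reported 205.5 → residual 0.1 km
N04, N05, N06 are mutually consistent (residuals ≈ 0); N03 is off by 35.5 km.

N03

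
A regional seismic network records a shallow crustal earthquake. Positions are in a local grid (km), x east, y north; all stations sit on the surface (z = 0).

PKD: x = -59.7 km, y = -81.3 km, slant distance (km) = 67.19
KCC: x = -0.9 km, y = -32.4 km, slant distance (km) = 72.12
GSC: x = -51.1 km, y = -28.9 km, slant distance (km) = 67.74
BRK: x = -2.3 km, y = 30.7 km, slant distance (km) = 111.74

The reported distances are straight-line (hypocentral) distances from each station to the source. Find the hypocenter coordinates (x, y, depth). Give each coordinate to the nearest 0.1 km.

Each station gives a sphere (x−x_i)² + (y−y_i)² + z² = d_i² (stations at z=0).
Subtracting the PKD sphere from KCC and GSC: z² cancels, leaving linear equations in x and y:
117.6 x + 97.8 y = -9810.01
17.2 x + 104.8 y = -6801.57
Solving: x ≈ -34.099, y ≈ -59.304 km (keep extra digits for the depth step; rounded: -34.1, -59.3).
Then from the PKD sphere: z² = 67.19² − (x + 59.7)² − (y + 81.3)² with x = -34.099, y = -59.304, so z ≈ 58.097 ≈ 58.1 km.

(-34.1, -59.3, 58.1)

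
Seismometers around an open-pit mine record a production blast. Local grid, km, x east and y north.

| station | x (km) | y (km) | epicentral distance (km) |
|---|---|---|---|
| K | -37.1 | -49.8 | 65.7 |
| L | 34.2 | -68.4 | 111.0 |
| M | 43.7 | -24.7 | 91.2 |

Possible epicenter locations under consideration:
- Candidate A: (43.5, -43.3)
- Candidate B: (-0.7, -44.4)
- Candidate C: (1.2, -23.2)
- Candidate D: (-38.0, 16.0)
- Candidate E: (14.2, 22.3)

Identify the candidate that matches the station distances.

For each candidate, compare |candidate − station| to the reported distance:
Candidate A: residuals K 15.2, L 84.2, M 72.6 → max 84.2 km
Candidate B: residuals K 28.9, L 68.6, M 42.6 → max 68.6 km
Candidate C: residuals K 19.1, L 55.0, M 48.7 → max 55.0 km
Candidate D: residuals K 0.1, L 0.1, M 0.1 → max 0.1 km
Candidate E: residuals K 22.8, L 18.1, M 35.7 → max 35.7 km
Only Candidate D has all residuals ≈ 0.

Candidate D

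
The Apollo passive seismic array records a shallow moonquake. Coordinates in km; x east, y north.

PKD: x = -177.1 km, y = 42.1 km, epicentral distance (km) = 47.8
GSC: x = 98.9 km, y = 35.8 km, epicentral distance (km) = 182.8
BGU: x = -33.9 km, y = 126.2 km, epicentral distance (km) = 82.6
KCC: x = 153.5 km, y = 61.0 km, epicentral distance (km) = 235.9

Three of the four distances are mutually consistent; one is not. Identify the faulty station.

PKD

Solve using three stations at a time. Using GSC, BGU, KCC (subtract circle equations pairwise → linear system) gives (x, y) ≈ (-82.4, 59.3).
Distances from that point to each station vs reported:
  PKD: calculated 96.2 vs reported 47.8 → residual 48.4 km
  GSC: calculated 182.8 vs reported 182.8 → residual 0.0 km
  BGU: calculated 82.7 vs reported 82.6 → residual 0.1 km
  KCC: calculated 235.9 vs reported 235.9 → residual 0.0 km
GSC, BGU, KCC are mutually consistent (residuals ≈ 0); PKD is off by 48.4 km.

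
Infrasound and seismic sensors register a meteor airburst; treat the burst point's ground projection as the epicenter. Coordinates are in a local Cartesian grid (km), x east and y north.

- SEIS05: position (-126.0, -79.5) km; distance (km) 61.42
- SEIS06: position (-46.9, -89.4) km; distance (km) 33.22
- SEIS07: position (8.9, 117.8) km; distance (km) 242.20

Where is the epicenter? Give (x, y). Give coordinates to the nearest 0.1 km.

(-72.8, -110.2)

Circle about each station: (x + 126.0)² + (y + 79.5)² = 61.42²; (x + 46.9)² + (y + 89.4)² = 33.22²; (x − 8.9)² + (y − 117.8)² = 242.20².
Subtracting pairs of circle equations eliminates x²+y² and gives linear equations (the radical axes):
158.2 x − 19.8 y = -9335.43
269.8 x + 394.6 y = -63128.62
Solving the 2×2 system: x ≈ -72.8, y ≈ -110.2 km.
Check against SEIS05 (with the unrounded x, y): √((x + 126.0)²+(y + 79.5)²) = 61.42 ≈ 61.42 km. ✓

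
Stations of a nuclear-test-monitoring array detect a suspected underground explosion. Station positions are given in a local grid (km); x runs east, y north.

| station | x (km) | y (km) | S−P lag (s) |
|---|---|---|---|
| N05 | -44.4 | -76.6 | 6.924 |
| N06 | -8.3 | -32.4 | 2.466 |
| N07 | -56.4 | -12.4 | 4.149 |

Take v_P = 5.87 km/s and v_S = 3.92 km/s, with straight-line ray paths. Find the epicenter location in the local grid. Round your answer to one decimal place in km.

Distance from S−P lag: d = Δt · v_P v_S / (v_P − v_S) = Δt · (5.87·3.92)/(5.87−3.92) ≈ 11.8002·Δt.
So d_N05 = 81.70, d_N06 = 29.10, d_N07 = 48.96 km.
Circle about each station: (x + 44.4)² + (y + 76.6)² = 81.70²; (x + 8.3)² + (y + 32.4)² = 29.10²; (x + 56.4)² + (y + 12.4)² = 48.96².
Subtracting the N05 equation from the N06 and N07 equations removes the quadratic terms:
72.2 x + 88.4 y = -892.19
-24.0 x + 128.4 y = -226.39
Solving the 2×2 system: x ≈ -8.3, y ≈ -3.3 km.
Check against N05 (with the unrounded x, y): √((x + 44.4)²+(y + 76.6)²) = 81.69 ≈ 81.70 km. ✓

x ≈ -8.3 km, y ≈ -3.3 km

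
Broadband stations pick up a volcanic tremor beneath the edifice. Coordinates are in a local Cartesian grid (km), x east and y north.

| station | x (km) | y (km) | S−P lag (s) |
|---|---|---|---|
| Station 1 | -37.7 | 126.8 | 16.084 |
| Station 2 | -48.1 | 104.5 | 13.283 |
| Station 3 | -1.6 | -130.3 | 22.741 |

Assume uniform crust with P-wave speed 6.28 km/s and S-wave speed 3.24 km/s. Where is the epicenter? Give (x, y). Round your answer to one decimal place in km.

x ≈ -17.3 km, y ≈ 21.1 km

Distance from S−P lag: d = Δt · v_P v_S / (v_P − v_S) = Δt · (6.28·3.24)/(6.28−3.24) ≈ 6.6932·Δt.
So d_Station 1 = 107.65, d_Station 2 = 88.91, d_Station 3 = 152.21 km.
Circle about each station: (x + 37.7)² + (y − 126.8)² = 107.65²; (x + 48.1)² + (y − 104.5)² = 88.91²; (x + 1.6)² + (y + 130.3)² = 152.21².
Subtracting the Station 1 equation from the Station 2 and Station 3 equations removes the quadratic terms:
-20.8 x − 44.6 y = -582.14
72.2 x − 514.2 y = -12098.24
Solving the 2×2 system: x ≈ -17.3, y ≈ 21.1 km.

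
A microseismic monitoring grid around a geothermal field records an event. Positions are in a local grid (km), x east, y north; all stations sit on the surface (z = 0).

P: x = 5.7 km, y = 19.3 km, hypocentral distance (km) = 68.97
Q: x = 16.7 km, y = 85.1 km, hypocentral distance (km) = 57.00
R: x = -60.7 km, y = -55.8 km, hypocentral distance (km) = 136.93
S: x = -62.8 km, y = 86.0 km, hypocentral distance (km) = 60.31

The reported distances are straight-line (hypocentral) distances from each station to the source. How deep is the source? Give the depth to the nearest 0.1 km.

z ≈ 39.8 km

Each station gives a sphere (x−x_i)² + (y−y_i)² + z² = d_i² (stations at z=0).
Subtracting the P sphere from Q and R: z² cancels, leaving linear equations in x and y:
22.0 x + 131.6 y = 8623.78
-132.8 x − 150.2 y = -7599.81
Solving: x ≈ -20.827, y ≈ 69.012 km (keep extra digits for the depth step; rounded: -20.8, 69.0).
Then from the P sphere: z² = 68.97² − (x − 5.7)² − (y − 19.3)² with x = -20.827, y = 69.012, so z ≈ 39.773 ≈ 39.8 km.
Check against S (with the unrounded solution): distance 60.27 ≈ 60.31 km. ✓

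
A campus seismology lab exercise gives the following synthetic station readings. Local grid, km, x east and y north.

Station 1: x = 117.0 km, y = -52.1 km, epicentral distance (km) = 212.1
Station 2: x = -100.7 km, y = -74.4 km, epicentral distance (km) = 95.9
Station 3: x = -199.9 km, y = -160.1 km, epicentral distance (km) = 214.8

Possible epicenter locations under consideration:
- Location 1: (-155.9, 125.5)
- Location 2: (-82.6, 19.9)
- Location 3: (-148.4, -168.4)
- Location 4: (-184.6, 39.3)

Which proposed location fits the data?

Location 2

For each candidate, compare |candidate − station| to the reported distance:
Location 1: residuals Station 1 113.5, Station 2 111.5, Station 3 74.2 → max 113.5 km
Location 2: residuals Station 1 0.1, Station 2 0.1, Station 3 0.0 → max 0.1 km
Location 3: residuals Station 1 77.7, Station 2 9.5, Station 3 162.6 → max 162.6 km
Location 4: residuals Station 1 103.0, Station 2 45.4, Station 3 14.8 → max 103.0 km
Only Location 2 has all residuals ≈ 0.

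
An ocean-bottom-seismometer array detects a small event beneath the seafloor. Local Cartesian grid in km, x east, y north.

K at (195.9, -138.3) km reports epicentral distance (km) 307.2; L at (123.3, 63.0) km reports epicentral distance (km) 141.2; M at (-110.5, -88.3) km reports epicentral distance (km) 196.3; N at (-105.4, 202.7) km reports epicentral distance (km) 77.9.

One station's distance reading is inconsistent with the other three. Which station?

Solve using three stations at a time. Using K, L, M (subtract circle equations pairwise → linear system) gives (x, y) ≈ (-16.3, 83.8).
Distances from that point to each station vs reported:
  K: calculated 307.2 vs reported 307.2 → residual 0.0 km
  L: calculated 141.1 vs reported 141.2 → residual 0.1 km
  M: calculated 196.2 vs reported 196.3 → residual 0.1 km
  N: calculated 148.6 vs reported 77.9 → residual 70.7 km
K, L, M are mutually consistent (residuals ≈ 0); N is off by 70.7 km.

N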